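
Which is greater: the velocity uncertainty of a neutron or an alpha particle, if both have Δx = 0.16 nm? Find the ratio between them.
The neutron has the larger minimum velocity uncertainty, by a ratio of 4.0.

For both particles, Δp_min = ℏ/(2Δx) = 3.296e-25 kg·m/s (same for both).

The velocity uncertainty is Δv = Δp/m:
- neutron: Δv = 3.296e-25 / 1.675e-27 = 1.968e+02 m/s = 196.757 m/s
- alpha particle: Δv = 3.296e-25 / 6.645e-27 = 4.960e+01 m/s = 49.597 m/s

Ratio: 1.968e+02 / 4.960e+01 = 4.0

The lighter particle has larger velocity uncertainty because Δv ∝ 1/m.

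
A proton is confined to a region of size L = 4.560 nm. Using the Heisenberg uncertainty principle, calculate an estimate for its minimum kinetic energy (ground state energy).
249.474 neV

Using the uncertainty principle to estimate ground state energy:

1. The position uncertainty is approximately the confinement size:
   Δx ≈ L = 4.560e-09 m

2. From ΔxΔp ≥ ℏ/2, the minimum momentum uncertainty is:
   Δp ≈ ℏ/(2L) = 1.156e-26 kg·m/s

3. The kinetic energy is approximately:
   KE ≈ (Δp)²/(2m) = (1.156e-26)²/(2 × 1.673e-27 kg)
   KE ≈ 3.997e-26 J = 249.474 neV

This is an order-of-magnitude estimate of the ground state energy.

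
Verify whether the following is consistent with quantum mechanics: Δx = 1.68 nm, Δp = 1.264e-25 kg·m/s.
Yes, it satisfies the uncertainty principle.

Calculate the product ΔxΔp:
ΔxΔp = (1.680e-09 m) × (1.264e-25 kg·m/s)
ΔxΔp = 2.124e-34 J·s

Compare to the minimum allowed value ℏ/2:
ℏ/2 = 5.273e-35 J·s

Since ΔxΔp = 2.124e-34 J·s ≥ 5.273e-35 J·s = ℏ/2,
the measurement satisfies the uncertainty principle.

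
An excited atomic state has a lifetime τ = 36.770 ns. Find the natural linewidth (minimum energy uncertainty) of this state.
8.950 neV

Using the energy-time uncertainty principle:
ΔEΔt ≥ ℏ/2

The lifetime τ represents the time uncertainty Δt.
The natural linewidth (minimum energy uncertainty) is:

ΔE = ℏ/(2τ)
ΔE = (1.055e-34 J·s) / (2 × 3.677e-08 s)
ΔE = 1.434e-27 J = 8.950 neV

This natural linewidth limits the precision of spectroscopic measurements.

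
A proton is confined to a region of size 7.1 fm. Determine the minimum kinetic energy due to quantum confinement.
102.905 keV

Using the uncertainty principle:

1. Position uncertainty: Δx ≈ 7.100e-15 m
2. Minimum momentum uncertainty: Δp = ℏ/(2Δx) = 7.427e-21 kg·m/s
3. Minimum kinetic energy:
   KE = (Δp)²/(2m) = (7.427e-21)²/(2 × 1.673e-27 kg)
   KE = 1.649e-14 J = 102.905 keV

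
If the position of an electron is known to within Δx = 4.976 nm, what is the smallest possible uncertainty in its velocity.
11.633 km/s

Using the Heisenberg uncertainty principle and Δp = mΔv:
ΔxΔp ≥ ℏ/2
Δx(mΔv) ≥ ℏ/2

The minimum uncertainty in velocity is:
Δv_min = ℏ/(2mΔx)
Δv_min = (1.055e-34 J·s) / (2 × 9.109e-31 kg × 4.976e-09 m)
Δv_min = 1.163e+04 m/s = 11.633 km/s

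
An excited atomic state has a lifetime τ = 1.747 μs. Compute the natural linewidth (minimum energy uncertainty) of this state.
188.384 peV

Using the energy-time uncertainty principle:
ΔEΔt ≥ ℏ/2

The lifetime τ represents the time uncertainty Δt.
The natural linewidth (minimum energy uncertainty) is:

ΔE = ℏ/(2τ)
ΔE = (1.055e-34 J·s) / (2 × 1.747e-06 s)
ΔE = 3.018e-29 J = 188.384 peV

This natural linewidth limits the precision of spectroscopic measurements.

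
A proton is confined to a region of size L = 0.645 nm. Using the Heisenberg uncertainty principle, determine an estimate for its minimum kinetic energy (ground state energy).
12.469 μeV

Using the uncertainty principle to estimate ground state energy:

1. The position uncertainty is approximately the confinement size:
   Δx ≈ L = 6.450e-10 m

2. From ΔxΔp ≥ ℏ/2, the minimum momentum uncertainty is:
   Δp ≈ ℏ/(2L) = 8.175e-26 kg·m/s

3. The kinetic energy is approximately:
   KE ≈ (Δp)²/(2m) = (8.175e-26)²/(2 × 1.673e-27 kg)
   KE ≈ 1.998e-24 J = 12.469 μeV

This is an order-of-magnitude estimate of the ground state energy.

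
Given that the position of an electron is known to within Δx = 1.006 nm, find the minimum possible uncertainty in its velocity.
57.539 km/s

Using the Heisenberg uncertainty principle and Δp = mΔv:
ΔxΔp ≥ ℏ/2
Δx(mΔv) ≥ ℏ/2

The minimum uncertainty in velocity is:
Δv_min = ℏ/(2mΔx)
Δv_min = (1.055e-34 J·s) / (2 × 9.109e-31 kg × 1.006e-09 m)
Δv_min = 5.754e+04 m/s = 57.539 km/s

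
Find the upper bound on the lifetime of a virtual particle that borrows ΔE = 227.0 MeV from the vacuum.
1.450 ys

Using the energy-time uncertainty principle:
ΔEΔt ≥ ℏ/2

For a virtual particle borrowing energy ΔE, the maximum lifetime is:
Δt_max = ℏ/(2ΔE)

Converting energy:
ΔE = 227.0 MeV = 3.637e-11 J

Δt_max = (1.055e-34 J·s) / (2 × 3.637e-11 J)
Δt_max = 1.450e-24 s = 1.450 ys

Virtual particles with higher borrowed energy exist for shorter times.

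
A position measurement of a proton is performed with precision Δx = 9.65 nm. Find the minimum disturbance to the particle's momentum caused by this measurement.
5.464 × 10^-27 kg·m/s

The uncertainty principle implies that measuring position disturbs momentum:
ΔxΔp ≥ ℏ/2

When we measure position with precision Δx, we necessarily introduce a momentum uncertainty:
Δp ≥ ℏ/(2Δx)
Δp_min = (1.055e-34 J·s) / (2 × 9.650e-09 m)
Δp_min = 5.464e-27 kg·m/s

The more precisely we measure position, the greater the momentum disturbance.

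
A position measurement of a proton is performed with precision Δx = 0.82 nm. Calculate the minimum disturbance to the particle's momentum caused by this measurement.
6.430 × 10^-26 kg·m/s

The uncertainty principle implies that measuring position disturbs momentum:
ΔxΔp ≥ ℏ/2

When we measure position with precision Δx, we necessarily introduce a momentum uncertainty:
Δp ≥ ℏ/(2Δx)
Δp_min = (1.055e-34 J·s) / (2 × 8.200e-10 m)
Δp_min = 6.430e-26 kg·m/s

The more precisely we measure position, the greater the momentum disturbance.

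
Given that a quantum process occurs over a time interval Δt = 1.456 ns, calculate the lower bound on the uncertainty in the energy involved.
226.034 neV

Using the energy-time uncertainty principle:
ΔEΔt ≥ ℏ/2

The minimum uncertainty in energy is:
ΔE_min = ℏ/(2Δt)
ΔE_min = (1.055e-34 J·s) / (2 × 1.456e-09 s)
ΔE_min = 3.621e-26 J = 226.034 neV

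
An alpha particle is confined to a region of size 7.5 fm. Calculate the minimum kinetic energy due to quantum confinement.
23.214 keV

Using the uncertainty principle:

1. Position uncertainty: Δx ≈ 7.500e-15 m
2. Minimum momentum uncertainty: Δp = ℏ/(2Δx) = 7.030e-21 kg·m/s
3. Minimum kinetic energy:
   KE = (Δp)²/(2m) = (7.030e-21)²/(2 × 6.645e-27 kg)
   KE = 3.719e-15 J = 23.214 keV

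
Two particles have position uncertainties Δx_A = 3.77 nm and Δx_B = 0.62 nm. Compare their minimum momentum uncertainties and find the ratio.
Particle B has the larger minimum momentum uncertainty, by a factor of 6.08.

For each particle, the minimum momentum uncertainty is Δp_min = ℏ/(2Δx):

Particle A: Δp_A = ℏ/(2×3.770e-09 m) = 1.399e-26 kg·m/s
Particle B: Δp_B = ℏ/(2×6.200e-10 m) = 8.505e-26 kg·m/s

Ratio: Δp_B/Δp_A = 6.08

Since Δp_min ∝ 1/Δx, the particle with smaller position uncertainty (B) has larger momentum uncertainty.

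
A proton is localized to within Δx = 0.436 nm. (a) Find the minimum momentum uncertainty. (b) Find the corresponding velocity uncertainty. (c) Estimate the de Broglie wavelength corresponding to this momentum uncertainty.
(a) Δp_min = 1.209 × 10^-25 kg·m/s
(b) Δv_min = 72.304 m/s
(c) λ_dB = 5.479 nm

Step-by-step:

(a) From the uncertainty principle:
Δp_min = ℏ/(2Δx) = (1.055e-34 J·s)/(2 × 4.360e-10 m) = 1.209e-25 kg·m/s

(b) The velocity uncertainty:
Δv = Δp/m = (1.209e-25 kg·m/s)/(1.673e-27 kg) = 7.230e+01 m/s = 72.304 m/s

(c) The de Broglie wavelength for this momentum:
λ = h/p = (6.626e-34 J·s)/(1.209e-25 kg·m/s) = 5.479e-09 m = 5.479 nm

Note: The de Broglie wavelength is comparable to the localization size, as expected from wave-particle duality.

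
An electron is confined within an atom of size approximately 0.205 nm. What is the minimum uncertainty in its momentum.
2.572 × 10^-25 kg·m/s

Using the Heisenberg uncertainty principle:
ΔxΔp ≥ ℏ/2

With Δx ≈ L = 2.050e-10 m (the confinement size):
Δp_min = ℏ/(2Δx)
Δp_min = (1.055e-34 J·s) / (2 × 2.050e-10 m)
Δp_min = 2.572e-25 kg·m/s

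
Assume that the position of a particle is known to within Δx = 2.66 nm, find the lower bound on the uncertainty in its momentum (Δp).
1.982 × 10^-26 kg·m/s

Using the Heisenberg uncertainty principle:
ΔxΔp ≥ ℏ/2

The minimum uncertainty in momentum is:
Δp_min = ℏ/(2Δx)
Δp_min = (1.055e-34 J·s) / (2 × 2.660e-09 m)
Δp_min = 1.982e-26 kg·m/s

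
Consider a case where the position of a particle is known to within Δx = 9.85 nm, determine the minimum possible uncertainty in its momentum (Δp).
5.353 × 10^-27 kg·m/s

Using the Heisenberg uncertainty principle:
ΔxΔp ≥ ℏ/2

The minimum uncertainty in momentum is:
Δp_min = ℏ/(2Δx)
Δp_min = (1.055e-34 J·s) / (2 × 9.850e-09 m)
Δp_min = 5.353e-27 kg·m/s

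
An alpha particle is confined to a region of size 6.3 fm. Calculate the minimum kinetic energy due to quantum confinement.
32.900 keV

Using the uncertainty principle:

1. Position uncertainty: Δx ≈ 6.300e-15 m
2. Minimum momentum uncertainty: Δp = ℏ/(2Δx) = 8.370e-21 kg·m/s
3. Minimum kinetic energy:
   KE = (Δp)²/(2m) = (8.370e-21)²/(2 × 6.645e-27 kg)
   KE = 5.271e-15 J = 32.900 keV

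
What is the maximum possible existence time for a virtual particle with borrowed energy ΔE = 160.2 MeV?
2.054 ys

Using the energy-time uncertainty principle:
ΔEΔt ≥ ℏ/2

For a virtual particle borrowing energy ΔE, the maximum lifetime is:
Δt_max = ℏ/(2ΔE)

Converting energy:
ΔE = 160.2 MeV = 2.567e-11 J

Δt_max = (1.055e-34 J·s) / (2 × 2.567e-11 J)
Δt_max = 2.054e-24 s = 2.054 ys

Virtual particles with higher borrowed energy exist for shorter times.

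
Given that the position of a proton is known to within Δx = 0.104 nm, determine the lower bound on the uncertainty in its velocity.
303.120 m/s

Using the Heisenberg uncertainty principle and Δp = mΔv:
ΔxΔp ≥ ℏ/2
Δx(mΔv) ≥ ℏ/2

The minimum uncertainty in velocity is:
Δv_min = ℏ/(2mΔx)
Δv_min = (1.055e-34 J·s) / (2 × 1.673e-27 kg × 1.040e-10 m)
Δv_min = 3.031e+02 m/s = 303.120 m/s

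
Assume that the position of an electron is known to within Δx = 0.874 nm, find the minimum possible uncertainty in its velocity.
66.229 km/s

Using the Heisenberg uncertainty principle and Δp = mΔv:
ΔxΔp ≥ ℏ/2
Δx(mΔv) ≥ ℏ/2

The minimum uncertainty in velocity is:
Δv_min = ℏ/(2mΔx)
Δv_min = (1.055e-34 J·s) / (2 × 9.109e-31 kg × 8.740e-10 m)
Δv_min = 6.623e+04 m/s = 66.229 km/s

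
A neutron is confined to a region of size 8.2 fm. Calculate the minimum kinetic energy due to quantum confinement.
77.042 keV

Using the uncertainty principle:

1. Position uncertainty: Δx ≈ 8.200e-15 m
2. Minimum momentum uncertainty: Δp = ℏ/(2Δx) = 6.430e-21 kg·m/s
3. Minimum kinetic energy:
   KE = (Δp)²/(2m) = (6.430e-21)²/(2 × 1.675e-27 kg)
   KE = 1.234e-14 J = 77.042 keV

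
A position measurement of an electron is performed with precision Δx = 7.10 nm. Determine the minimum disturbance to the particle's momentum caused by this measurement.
7.427 × 10^-27 kg·m/s

The uncertainty principle implies that measuring position disturbs momentum:
ΔxΔp ≥ ℏ/2

When we measure position with precision Δx, we necessarily introduce a momentum uncertainty:
Δp ≥ ℏ/(2Δx)
Δp_min = (1.055e-34 J·s) / (2 × 7.100e-09 m)
Δp_min = 7.427e-27 kg·m/s

The more precisely we measure position, the greater the momentum disturbance.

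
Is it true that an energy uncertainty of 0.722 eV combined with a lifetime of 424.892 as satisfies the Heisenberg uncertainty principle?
No, it violates the uncertainty relation.

Calculate the product ΔEΔt:
ΔE = 0.722 eV = 1.157e-19 J
ΔEΔt = (1.157e-19 J) × (4.249e-16 s)
ΔEΔt = 4.915e-35 J·s

Compare to the minimum allowed value ℏ/2:
ℏ/2 = 5.273e-35 J·s

Since ΔEΔt = 4.915e-35 J·s < 5.273e-35 J·s = ℏ/2,
this violates the uncertainty relation.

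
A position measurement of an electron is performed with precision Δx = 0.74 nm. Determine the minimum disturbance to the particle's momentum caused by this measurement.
7.125 × 10^-26 kg·m/s

The uncertainty principle implies that measuring position disturbs momentum:
ΔxΔp ≥ ℏ/2

When we measure position with precision Δx, we necessarily introduce a momentum uncertainty:
Δp ≥ ℏ/(2Δx)
Δp_min = (1.055e-34 J·s) / (2 × 7.400e-10 m)
Δp_min = 7.125e-26 kg·m/s

The more precisely we measure position, the greater the momentum disturbance.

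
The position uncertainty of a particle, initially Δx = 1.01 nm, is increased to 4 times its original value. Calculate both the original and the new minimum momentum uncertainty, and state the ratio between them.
Original Δp_min = 5.221 × 10^-26 kg·m/s; new Δp'_min = 1.305 × 10^-26 kg·m/s; ratio Δp'_min/Δp_min = 1/4.

From the uncertainty principle ΔxΔp ≥ ℏ/2, the minimum momentum uncertainty is Δp_min = ℏ/(2Δx).

Original (Δx = 1.01 nm = 1.010e-09 m):
Δp_min = (1.055e-34 J·s)/(2 × 1.010e-09 m) = 5.221e-26 kg·m/s

When Δx → 4Δx:
Δp'_min = ℏ/(2 × 4Δx) = (1/4) × ℏ/(2Δx) = (1/4) × Δp_min
Δp'_min = 1/4 × 5.221e-26 kg·m/s = 1.305e-26 kg·m/s

Since Δp_min ∝ 1/Δx, when Δx is increased to 4 times its original value, Δp_min decreases to 1/4 of its original value.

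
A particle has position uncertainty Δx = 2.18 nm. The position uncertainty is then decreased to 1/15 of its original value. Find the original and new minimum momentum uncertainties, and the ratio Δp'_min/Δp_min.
Original Δp_min = 2.419 × 10^-26 kg·m/s; new Δp'_min = 3.628 × 10^-25 kg·m/s; ratio Δp'_min/Δp_min = 15.

From the uncertainty principle ΔxΔp ≥ ℏ/2, the minimum momentum uncertainty is Δp_min = ℏ/(2Δx).

Original (Δx = 2.18 nm = 2.180e-09 m):
Δp_min = (1.055e-34 J·s)/(2 × 2.180e-09 m) = 2.419e-26 kg·m/s

When Δx → (1/15)Δx:
Δp'_min = ℏ/(2 × (1/15)Δx) = 15 × ℏ/(2Δx) = 15 × Δp_min
Δp'_min = 15 × 2.419e-26 kg·m/s = 3.628e-25 kg·m/s

Since Δp_min ∝ 1/Δx, when Δx is decreased to 1/15 of its original value, Δp_min increases to 15 times its original value.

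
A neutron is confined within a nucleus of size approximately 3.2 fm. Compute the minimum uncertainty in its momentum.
1.648 × 10^-20 kg·m/s

Using the Heisenberg uncertainty principle:
ΔxΔp ≥ ℏ/2

With Δx ≈ L = 3.200e-15 m (the confinement size):
Δp_min = ℏ/(2Δx)
Δp_min = (1.055e-34 J·s) / (2 × 3.200e-15 m)
Δp_min = 1.648e-20 kg·m/s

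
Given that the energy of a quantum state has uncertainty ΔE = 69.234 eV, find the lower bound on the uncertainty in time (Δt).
4.754 as

Using the energy-time uncertainty principle:
ΔEΔt ≥ ℏ/2

The minimum uncertainty in time is:
Δt_min = ℏ/(2ΔE)
Δt_min = (1.055e-34 J·s) / (2 × 1.109e-17 J)
Δt_min = 4.754e-18 s = 4.754 as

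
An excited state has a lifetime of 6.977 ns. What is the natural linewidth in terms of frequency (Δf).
11.406 MHz

Using the energy-time uncertainty principle and E = hf:
ΔEΔt ≥ ℏ/2
hΔf·Δt ≥ ℏ/2

The minimum frequency uncertainty is:
Δf = ℏ/(2hτ) = 1/(4πτ)
Δf = 1/(4π × 6.977e-09 s)
Δf = 1.141e+07 Hz = 11.406 MHz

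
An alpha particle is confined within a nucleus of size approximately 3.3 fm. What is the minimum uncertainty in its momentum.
1.598 × 10^-20 kg·m/s

Using the Heisenberg uncertainty principle:
ΔxΔp ≥ ℏ/2

With Δx ≈ L = 3.300e-15 m (the confinement size):
Δp_min = ℏ/(2Δx)
Δp_min = (1.055e-34 J·s) / (2 × 3.300e-15 m)
Δp_min = 1.598e-20 kg·m/s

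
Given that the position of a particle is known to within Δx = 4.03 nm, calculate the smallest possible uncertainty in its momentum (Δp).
1.308 × 10^-26 kg·m/s

Using the Heisenberg uncertainty principle:
ΔxΔp ≥ ℏ/2

The minimum uncertainty in momentum is:
Δp_min = ℏ/(2Δx)
Δp_min = (1.055e-34 J·s) / (2 × 4.030e-09 m)
Δp_min = 1.308e-26 kg·m/s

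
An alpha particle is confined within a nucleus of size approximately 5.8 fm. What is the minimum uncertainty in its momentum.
9.091 × 10^-21 kg·m/s

Using the Heisenberg uncertainty principle:
ΔxΔp ≥ ℏ/2

With Δx ≈ L = 5.800e-15 m (the confinement size):
Δp_min = ℏ/(2Δx)
Δp_min = (1.055e-34 J·s) / (2 × 5.800e-15 m)
Δp_min = 9.091e-21 kg·m/s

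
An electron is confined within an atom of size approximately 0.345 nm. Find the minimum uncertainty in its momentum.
1.528 × 10^-25 kg·m/s

Using the Heisenberg uncertainty principle:
ΔxΔp ≥ ℏ/2

With Δx ≈ L = 3.450e-10 m (the confinement size):
Δp_min = ℏ/(2Δx)
Δp_min = (1.055e-34 J·s) / (2 × 3.450e-10 m)
Δp_min = 1.528e-25 kg·m/s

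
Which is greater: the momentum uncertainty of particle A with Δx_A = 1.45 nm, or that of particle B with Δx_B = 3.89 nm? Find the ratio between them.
Particle A has the larger minimum momentum uncertainty, by a factor of 2.68.

For each particle, the minimum momentum uncertainty is Δp_min = ℏ/(2Δx):

Particle A: Δp_A = ℏ/(2×1.450e-09 m) = 3.636e-26 kg·m/s
Particle B: Δp_B = ℏ/(2×3.890e-09 m) = 1.355e-26 kg·m/s

Ratio: Δp_A/Δp_B = 2.68

Since Δp_min ∝ 1/Δx, the particle with smaller position uncertainty (A) has larger momentum uncertainty.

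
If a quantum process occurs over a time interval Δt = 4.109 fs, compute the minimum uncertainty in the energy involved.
80.094 meV

Using the energy-time uncertainty principle:
ΔEΔt ≥ ℏ/2

The minimum uncertainty in energy is:
ΔE_min = ℏ/(2Δt)
ΔE_min = (1.055e-34 J·s) / (2 × 4.109e-15 s)
ΔE_min = 1.283e-20 J = 80.094 meV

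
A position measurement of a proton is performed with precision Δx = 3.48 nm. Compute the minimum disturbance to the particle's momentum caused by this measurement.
1.515 × 10^-26 kg·m/s

The uncertainty principle implies that measuring position disturbs momentum:
ΔxΔp ≥ ℏ/2

When we measure position with precision Δx, we necessarily introduce a momentum uncertainty:
Δp ≥ ℏ/(2Δx)
Δp_min = (1.055e-34 J·s) / (2 × 3.480e-09 m)
Δp_min = 1.515e-26 kg·m/s

The more precisely we measure position, the greater the momentum disturbance.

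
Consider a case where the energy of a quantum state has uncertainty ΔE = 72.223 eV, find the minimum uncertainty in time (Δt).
4.557 as

Using the energy-time uncertainty principle:
ΔEΔt ≥ ℏ/2

The minimum uncertainty in time is:
Δt_min = ℏ/(2ΔE)
Δt_min = (1.055e-34 J·s) / (2 × 1.157e-17 J)
Δt_min = 4.557e-18 s = 4.557 as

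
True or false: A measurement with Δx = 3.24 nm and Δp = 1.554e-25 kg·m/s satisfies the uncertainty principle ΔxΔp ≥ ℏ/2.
Yes, it satisfies the uncertainty principle.

Calculate the product ΔxΔp:
ΔxΔp = (3.240e-09 m) × (1.554e-25 kg·m/s)
ΔxΔp = 5.035e-34 J·s

Compare to the minimum allowed value ℏ/2:
ℏ/2 = 5.273e-35 J·s

Since ΔxΔp = 5.035e-34 J·s ≥ 5.273e-35 J·s = ℏ/2,
the measurement satisfies the uncertainty principle.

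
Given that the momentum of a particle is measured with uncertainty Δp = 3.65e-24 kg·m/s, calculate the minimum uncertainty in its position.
14.446 pm

Using the Heisenberg uncertainty principle:
ΔxΔp ≥ ℏ/2

The minimum uncertainty in position is:
Δx_min = ℏ/(2Δp)
Δx_min = (1.055e-34 J·s) / (2 × 3.650e-24 kg·m/s)
Δx_min = 1.445e-11 m = 14.446 pm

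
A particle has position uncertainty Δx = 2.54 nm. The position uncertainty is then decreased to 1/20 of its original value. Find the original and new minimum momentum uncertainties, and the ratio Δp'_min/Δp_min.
Original Δp_min = 2.076 × 10^-26 kg·m/s; new Δp'_min = 4.152 × 10^-25 kg·m/s; ratio Δp'_min/Δp_min = 20.

From the uncertainty principle ΔxΔp ≥ ℏ/2, the minimum momentum uncertainty is Δp_min = ℏ/(2Δx).

Original (Δx = 2.54 nm = 2.540e-09 m):
Δp_min = (1.055e-34 J·s)/(2 × 2.540e-09 m) = 2.076e-26 kg·m/s

When Δx → (1/20)Δx:
Δp'_min = ℏ/(2 × (1/20)Δx) = 20 × ℏ/(2Δx) = 20 × Δp_min
Δp'_min = 20 × 2.076e-26 kg·m/s = 4.152e-25 kg·m/s

Since Δp_min ∝ 1/Δx, when Δx is decreased to 1/20 of its original value, Δp_min increases to 20 times its original value.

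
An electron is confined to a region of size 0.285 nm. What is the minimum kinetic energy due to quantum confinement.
117.266 meV

Using the uncertainty principle:

1. Position uncertainty: Δx ≈ 2.850e-10 m
2. Minimum momentum uncertainty: Δp = ℏ/(2Δx) = 1.850e-25 kg·m/s
3. Minimum kinetic energy:
   KE = (Δp)²/(2m) = (1.850e-25)²/(2 × 9.109e-31 kg)
   KE = 1.879e-20 J = 117.266 meV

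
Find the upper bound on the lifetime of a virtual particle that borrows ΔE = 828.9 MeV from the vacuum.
3.970 × 10^-25 s

Using the energy-time uncertainty principle:
ΔEΔt ≥ ℏ/2

For a virtual particle borrowing energy ΔE, the maximum lifetime is:
Δt_max = ℏ/(2ΔE)

Converting energy:
ΔE = 828.9 MeV = 1.328e-10 J

Δt_max = (1.055e-34 J·s) / (2 × 1.328e-10 J)
Δt_max = 3.970e-25 s = 3.970 × 10^-25 s

Virtual particles with higher borrowed energy exist for shorter times.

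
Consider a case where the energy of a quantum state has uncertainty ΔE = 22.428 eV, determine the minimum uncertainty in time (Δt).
14.674 as

Using the energy-time uncertainty principle:
ΔEΔt ≥ ℏ/2

The minimum uncertainty in time is:
Δt_min = ℏ/(2ΔE)
Δt_min = (1.055e-34 J·s) / (2 × 3.593e-18 J)
Δt_min = 1.467e-17 s = 14.674 as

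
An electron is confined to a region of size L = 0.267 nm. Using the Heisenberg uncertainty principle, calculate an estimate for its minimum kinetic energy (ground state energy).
133.610 meV

Using the uncertainty principle to estimate ground state energy:

1. The position uncertainty is approximately the confinement size:
   Δx ≈ L = 2.670e-10 m

2. From ΔxΔp ≥ ℏ/2, the minimum momentum uncertainty is:
   Δp ≈ ℏ/(2L) = 1.975e-25 kg·m/s

3. The kinetic energy is approximately:
   KE ≈ (Δp)²/(2m) = (1.975e-25)²/(2 × 9.109e-31 kg)
   KE ≈ 2.141e-20 J = 133.610 meV

This is an order-of-magnitude estimate of the ground state energy.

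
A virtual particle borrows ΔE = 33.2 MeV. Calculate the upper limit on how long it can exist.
9.913 ys

Using the energy-time uncertainty principle:
ΔEΔt ≥ ℏ/2

For a virtual particle borrowing energy ΔE, the maximum lifetime is:
Δt_max = ℏ/(2ΔE)

Converting energy:
ΔE = 33.2 MeV = 5.319e-12 J

Δt_max = (1.055e-34 J·s) / (2 × 5.319e-12 J)
Δt_max = 9.913e-24 s = 9.913 ys

Virtual particles with higher borrowed energy exist for shorter times.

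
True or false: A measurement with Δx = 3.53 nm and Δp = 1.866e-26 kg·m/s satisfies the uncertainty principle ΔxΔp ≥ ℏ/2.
Yes, it satisfies the uncertainty principle.

Calculate the product ΔxΔp:
ΔxΔp = (3.530e-09 m) × (1.866e-26 kg·m/s)
ΔxΔp = 6.587e-35 J·s

Compare to the minimum allowed value ℏ/2:
ℏ/2 = 5.273e-35 J·s

Since ΔxΔp = 6.587e-35 J·s ≥ 5.273e-35 J·s = ℏ/2,
the measurement satisfies the uncertainty principle.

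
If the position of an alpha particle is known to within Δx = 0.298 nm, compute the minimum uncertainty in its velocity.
26.629 m/s

Using the Heisenberg uncertainty principle and Δp = mΔv:
ΔxΔp ≥ ℏ/2
Δx(mΔv) ≥ ℏ/2

The minimum uncertainty in velocity is:
Δv_min = ℏ/(2mΔx)
Δv_min = (1.055e-34 J·s) / (2 × 6.645e-27 kg × 2.980e-10 m)
Δv_min = 2.663e+01 m/s = 26.629 m/s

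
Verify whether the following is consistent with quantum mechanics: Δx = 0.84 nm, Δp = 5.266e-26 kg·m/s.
No, it violates the uncertainty principle (impossible measurement).

Calculate the product ΔxΔp:
ΔxΔp = (8.400e-10 m) × (5.266e-26 kg·m/s)
ΔxΔp = 4.423e-35 J·s

Compare to the minimum allowed value ℏ/2:
ℏ/2 = 5.273e-35 J·s

Since ΔxΔp = 4.423e-35 J·s < 5.273e-35 J·s = ℏ/2,
the measurement violates the uncertainty principle.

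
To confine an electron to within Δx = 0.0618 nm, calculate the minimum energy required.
2.494 eV

Localizing a particle requires giving it sufficient momentum uncertainty:

1. From uncertainty principle: Δp ≥ ℏ/(2Δx)
   Δp_min = (1.055e-34 J·s) / (2 × 6.180e-11 m)
   Δp_min = 8.532e-25 kg·m/s

2. This momentum uncertainty corresponds to kinetic energy:
   KE ≈ (Δp)²/(2m) = (8.532e-25)²/(2 × 9.109e-31 kg)
   KE = 3.996e-19 J = 2.494 eV

Tighter localization requires more energy.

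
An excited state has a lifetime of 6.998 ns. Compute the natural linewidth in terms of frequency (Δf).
11.371 MHz

Using the energy-time uncertainty principle and E = hf:
ΔEΔt ≥ ℏ/2
hΔf·Δt ≥ ℏ/2

The minimum frequency uncertainty is:
Δf = ℏ/(2hτ) = 1/(4πτ)
Δf = 1/(4π × 6.998e-09 s)
Δf = 1.137e+07 Hz = 11.371 MHz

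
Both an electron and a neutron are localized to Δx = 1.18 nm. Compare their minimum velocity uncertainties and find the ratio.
The electron has the larger minimum velocity uncertainty, by a ratio of 1838.7.

For both particles, Δp_min = ℏ/(2Δx) = 4.469e-26 kg·m/s (same for both).

The velocity uncertainty is Δv = Δp/m:
- electron: Δv = 4.469e-26 / 9.109e-31 = 4.905e+04 m/s = 49.054 km/s
- neutron: Δv = 4.469e-26 / 1.675e-27 = 2.668e+01 m/s = 26.679 m/s

Ratio: 4.905e+04 / 2.668e+01 = 1838.7

The lighter particle has larger velocity uncertainty because Δv ∝ 1/m.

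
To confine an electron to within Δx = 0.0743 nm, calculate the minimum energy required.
1.725 eV

Localizing a particle requires giving it sufficient momentum uncertainty:

1. From uncertainty principle: Δp ≥ ℏ/(2Δx)
   Δp_min = (1.055e-34 J·s) / (2 × 7.430e-11 m)
   Δp_min = 7.097e-25 kg·m/s

2. This momentum uncertainty corresponds to kinetic energy:
   KE ≈ (Δp)²/(2m) = (7.097e-25)²/(2 × 9.109e-31 kg)
   KE = 2.764e-19 J = 1.725 eV

Tighter localization requires more energy.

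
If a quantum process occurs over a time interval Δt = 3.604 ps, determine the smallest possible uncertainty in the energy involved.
91.317 μeV

Using the energy-time uncertainty principle:
ΔEΔt ≥ ℏ/2

The minimum uncertainty in energy is:
ΔE_min = ℏ/(2Δt)
ΔE_min = (1.055e-34 J·s) / (2 × 3.604e-12 s)
ΔE_min = 1.463e-23 J = 91.317 μeV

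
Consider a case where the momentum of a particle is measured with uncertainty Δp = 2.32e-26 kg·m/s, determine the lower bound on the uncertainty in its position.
2.273 nm

Using the Heisenberg uncertainty principle:
ΔxΔp ≥ ℏ/2

The minimum uncertainty in position is:
Δx_min = ℏ/(2Δp)
Δx_min = (1.055e-34 J·s) / (2 × 2.320e-26 kg·m/s)
Δx_min = 2.273e-09 m = 2.273 nm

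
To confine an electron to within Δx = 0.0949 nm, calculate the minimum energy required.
1.058 eV

Localizing a particle requires giving it sufficient momentum uncertainty:

1. From uncertainty principle: Δp ≥ ℏ/(2Δx)
   Δp_min = (1.055e-34 J·s) / (2 × 9.490e-11 m)
   Δp_min = 5.556e-25 kg·m/s

2. This momentum uncertainty corresponds to kinetic energy:
   KE ≈ (Δp)²/(2m) = (5.556e-25)²/(2 × 9.109e-31 kg)
   KE = 1.694e-19 J = 1.058 eV

Tighter localization requires more energy.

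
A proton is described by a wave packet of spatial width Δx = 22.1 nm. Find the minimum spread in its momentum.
2.386 × 10^-27 kg·m/s

For a wave packet, the spatial width Δx and momentum spread Δp are related by the uncertainty principle:
ΔxΔp ≥ ℏ/2

The minimum momentum spread is:
Δp_min = ℏ/(2Δx)
Δp_min = (1.055e-34 J·s) / (2 × 2.210e-08 m)
Δp_min = 2.386e-27 kg·m/s

A wave packet cannot have both a well-defined position and well-defined momentum.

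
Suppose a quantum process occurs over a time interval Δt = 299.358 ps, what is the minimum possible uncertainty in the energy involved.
1.099 μeV

Using the energy-time uncertainty principle:
ΔEΔt ≥ ℏ/2

The minimum uncertainty in energy is:
ΔE_min = ℏ/(2Δt)
ΔE_min = (1.055e-34 J·s) / (2 × 2.994e-10 s)
ΔE_min = 1.761e-25 J = 1.099 μeV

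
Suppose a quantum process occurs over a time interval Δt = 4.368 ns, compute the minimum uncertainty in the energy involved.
75.345 neV

Using the energy-time uncertainty principle:
ΔEΔt ≥ ℏ/2

The minimum uncertainty in energy is:
ΔE_min = ℏ/(2Δt)
ΔE_min = (1.055e-34 J·s) / (2 × 4.368e-09 s)
ΔE_min = 1.207e-26 J = 75.345 neV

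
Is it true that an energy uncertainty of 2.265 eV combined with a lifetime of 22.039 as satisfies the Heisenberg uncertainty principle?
No, it violates the uncertainty relation.

Calculate the product ΔEΔt:
ΔE = 2.265 eV = 3.629e-19 J
ΔEΔt = (3.629e-19 J) × (2.204e-17 s)
ΔEΔt = 7.998e-36 J·s

Compare to the minimum allowed value ℏ/2:
ℏ/2 = 5.273e-35 J·s

Since ΔEΔt = 7.998e-36 J·s < 5.273e-35 J·s = ℏ/2,
this violates the uncertainty relation.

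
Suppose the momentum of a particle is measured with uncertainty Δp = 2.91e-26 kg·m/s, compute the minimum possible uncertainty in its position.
1.812 nm

Using the Heisenberg uncertainty principle:
ΔxΔp ≥ ℏ/2

The minimum uncertainty in position is:
Δx_min = ℏ/(2Δp)
Δx_min = (1.055e-34 J·s) / (2 × 2.910e-26 kg·m/s)
Δx_min = 1.812e-09 m = 1.812 nm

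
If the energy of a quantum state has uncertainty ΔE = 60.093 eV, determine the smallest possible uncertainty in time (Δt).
5.477 as

Using the energy-time uncertainty principle:
ΔEΔt ≥ ℏ/2

The minimum uncertainty in time is:
Δt_min = ℏ/(2ΔE)
Δt_min = (1.055e-34 J·s) / (2 × 9.628e-18 J)
Δt_min = 5.477e-18 s = 5.477 as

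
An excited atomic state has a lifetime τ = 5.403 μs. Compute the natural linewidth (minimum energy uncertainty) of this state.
60.912 peV

Using the energy-time uncertainty principle:
ΔEΔt ≥ ℏ/2

The lifetime τ represents the time uncertainty Δt.
The natural linewidth (minimum energy uncertainty) is:

ΔE = ℏ/(2τ)
ΔE = (1.055e-34 J·s) / (2 × 5.403e-06 s)
ΔE = 9.759e-30 J = 60.912 peV

This natural linewidth limits the precision of spectroscopic measurements.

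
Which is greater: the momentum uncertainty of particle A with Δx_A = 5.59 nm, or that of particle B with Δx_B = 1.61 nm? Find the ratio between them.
Particle B has the larger minimum momentum uncertainty, by a factor of 3.47.

For each particle, the minimum momentum uncertainty is Δp_min = ℏ/(2Δx):

Particle A: Δp_A = ℏ/(2×5.590e-09 m) = 9.433e-27 kg·m/s
Particle B: Δp_B = ℏ/(2×1.610e-09 m) = 3.275e-26 kg·m/s

Ratio: Δp_B/Δp_A = 3.47

Since Δp_min ∝ 1/Δx, the particle with smaller position uncertainty (B) has larger momentum uncertainty.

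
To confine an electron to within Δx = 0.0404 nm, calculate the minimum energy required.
5.836 eV

Localizing a particle requires giving it sufficient momentum uncertainty:

1. From uncertainty principle: Δp ≥ ℏ/(2Δx)
   Δp_min = (1.055e-34 J·s) / (2 × 4.040e-11 m)
   Δp_min = 1.305e-24 kg·m/s

2. This momentum uncertainty corresponds to kinetic energy:
   KE ≈ (Δp)²/(2m) = (1.305e-24)²/(2 × 9.109e-31 kg)
   KE = 9.350e-19 J = 5.836 eV

Tighter localization requires more energy.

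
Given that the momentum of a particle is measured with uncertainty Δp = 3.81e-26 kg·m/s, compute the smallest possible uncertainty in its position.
1.384 nm

Using the Heisenberg uncertainty principle:
ΔxΔp ≥ ℏ/2

The minimum uncertainty in position is:
Δx_min = ℏ/(2Δp)
Δx_min = (1.055e-34 J·s) / (2 × 3.810e-26 kg·m/s)
Δx_min = 1.384e-09 m = 1.384 nm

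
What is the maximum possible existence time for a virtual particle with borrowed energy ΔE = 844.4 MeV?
3.898 × 10^-25 s

Using the energy-time uncertainty principle:
ΔEΔt ≥ ℏ/2

For a virtual particle borrowing energy ΔE, the maximum lifetime is:
Δt_max = ℏ/(2ΔE)

Converting energy:
ΔE = 844.4 MeV = 1.353e-10 J

Δt_max = (1.055e-34 J·s) / (2 × 1.353e-10 J)
Δt_max = 3.898e-25 s = 3.898 × 10^-25 s

Virtual particles with higher borrowed energy exist for shorter times.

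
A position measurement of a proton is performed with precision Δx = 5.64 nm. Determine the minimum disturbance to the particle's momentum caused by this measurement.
9.349 × 10^-27 kg·m/s

The uncertainty principle implies that measuring position disturbs momentum:
ΔxΔp ≥ ℏ/2

When we measure position with precision Δx, we necessarily introduce a momentum uncertainty:
Δp ≥ ℏ/(2Δx)
Δp_min = (1.055e-34 J·s) / (2 × 5.640e-09 m)
Δp_min = 9.349e-27 kg·m/s

The more precisely we measure position, the greater the momentum disturbance.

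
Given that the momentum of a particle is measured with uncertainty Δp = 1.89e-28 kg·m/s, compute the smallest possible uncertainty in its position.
278.987 nm

Using the Heisenberg uncertainty principle:
ΔxΔp ≥ ℏ/2

The minimum uncertainty in position is:
Δx_min = ℏ/(2Δp)
Δx_min = (1.055e-34 J·s) / (2 × 1.890e-28 kg·m/s)
Δx_min = 2.790e-07 m = 278.987 nm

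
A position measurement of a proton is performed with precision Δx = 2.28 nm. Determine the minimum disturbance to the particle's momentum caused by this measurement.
2.313 × 10^-26 kg·m/s

The uncertainty principle implies that measuring position disturbs momentum:
ΔxΔp ≥ ℏ/2

When we measure position with precision Δx, we necessarily introduce a momentum uncertainty:
Δp ≥ ℏ/(2Δx)
Δp_min = (1.055e-34 J·s) / (2 × 2.280e-09 m)
Δp_min = 2.313e-26 kg·m/s

The more precisely we measure position, the greater the momentum disturbance.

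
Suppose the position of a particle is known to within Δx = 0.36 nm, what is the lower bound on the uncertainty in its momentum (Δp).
1.465 × 10^-25 kg·m/s

Using the Heisenberg uncertainty principle:
ΔxΔp ≥ ℏ/2

The minimum uncertainty in momentum is:
Δp_min = ℏ/(2Δx)
Δp_min = (1.055e-34 J·s) / (2 × 3.600e-10 m)
Δp_min = 1.465e-25 kg·m/s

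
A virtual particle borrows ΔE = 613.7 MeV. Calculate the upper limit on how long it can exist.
5.363 × 10^-25 s

Using the energy-time uncertainty principle:
ΔEΔt ≥ ℏ/2

For a virtual particle borrowing energy ΔE, the maximum lifetime is:
Δt_max = ℏ/(2ΔE)

Converting energy:
ΔE = 613.7 MeV = 9.833e-11 J

Δt_max = (1.055e-34 J·s) / (2 × 9.833e-11 J)
Δt_max = 5.363e-25 s = 5.363 × 10^-25 s

Virtual particles with higher borrowed energy exist for shorter times.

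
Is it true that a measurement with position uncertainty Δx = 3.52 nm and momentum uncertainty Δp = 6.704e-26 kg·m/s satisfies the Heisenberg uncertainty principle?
Yes, it satisfies the uncertainty principle.

Calculate the product ΔxΔp:
ΔxΔp = (3.520e-09 m) × (6.704e-26 kg·m/s)
ΔxΔp = 2.360e-34 J·s

Compare to the minimum allowed value ℏ/2:
ℏ/2 = 5.273e-35 J·s

Since ΔxΔp = 2.360e-34 J·s ≥ 5.273e-35 J·s = ℏ/2,
the measurement satisfies the uncertainty principle.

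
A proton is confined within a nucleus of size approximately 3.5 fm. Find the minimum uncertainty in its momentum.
1.507 × 10^-20 kg·m/s

Using the Heisenberg uncertainty principle:
ΔxΔp ≥ ℏ/2

With Δx ≈ L = 3.500e-15 m (the confinement size):
Δp_min = ℏ/(2Δx)
Δp_min = (1.055e-34 J·s) / (2 × 3.500e-15 m)
Δp_min = 1.507e-20 kg·m/s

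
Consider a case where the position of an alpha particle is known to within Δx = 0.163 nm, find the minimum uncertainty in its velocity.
48.684 m/s

Using the Heisenberg uncertainty principle and Δp = mΔv:
ΔxΔp ≥ ℏ/2
Δx(mΔv) ≥ ℏ/2

The minimum uncertainty in velocity is:
Δv_min = ℏ/(2mΔx)
Δv_min = (1.055e-34 J·s) / (2 × 6.645e-27 kg × 1.630e-10 m)
Δv_min = 4.868e+01 m/s = 48.684 m/s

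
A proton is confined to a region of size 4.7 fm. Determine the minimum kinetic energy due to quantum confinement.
234.833 keV

Using the uncertainty principle:

1. Position uncertainty: Δx ≈ 4.700e-15 m
2. Minimum momentum uncertainty: Δp = ℏ/(2Δx) = 1.122e-20 kg·m/s
3. Minimum kinetic energy:
   KE = (Δp)²/(2m) = (1.122e-20)²/(2 × 1.673e-27 kg)
   KE = 3.762e-14 J = 234.833 keV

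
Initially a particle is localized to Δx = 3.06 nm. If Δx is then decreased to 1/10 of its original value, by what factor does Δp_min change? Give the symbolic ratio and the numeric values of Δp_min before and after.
Original Δp_min = 1.723 × 10^-26 kg·m/s; new Δp'_min = 1.723 × 10^-25 kg·m/s; ratio Δp'_min/Δp_min = 10.

From the uncertainty principle ΔxΔp ≥ ℏ/2, the minimum momentum uncertainty is Δp_min = ℏ/(2Δx).

Original (Δx = 3.06 nm = 3.060e-09 m):
Δp_min = (1.055e-34 J·s)/(2 × 3.060e-09 m) = 1.723e-26 kg·m/s

When Δx → (1/10)Δx:
Δp'_min = ℏ/(2 × (1/10)Δx) = 10 × ℏ/(2Δx) = 10 × Δp_min
Δp'_min = 10 × 1.723e-26 kg·m/s = 1.723e-25 kg·m/s

Since Δp_min ∝ 1/Δx, when Δx is decreased to 1/10 of its original value, Δp_min increases to 10 times its original value.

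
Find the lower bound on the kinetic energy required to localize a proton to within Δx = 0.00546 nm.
174.008 meV

Localizing a particle requires giving it sufficient momentum uncertainty:

1. From uncertainty principle: Δp ≥ ℏ/(2Δx)
   Δp_min = (1.055e-34 J·s) / (2 × 5.460e-12 m)
   Δp_min = 9.657e-24 kg·m/s

2. This momentum uncertainty corresponds to kinetic energy:
   KE ≈ (Δp)²/(2m) = (9.657e-24)²/(2 × 1.673e-27 kg)
   KE = 2.788e-20 J = 174.008 meV

Tighter localization requires more energy.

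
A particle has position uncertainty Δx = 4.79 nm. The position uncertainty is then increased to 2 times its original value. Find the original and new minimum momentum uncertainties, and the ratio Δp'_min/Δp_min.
Original Δp_min = 1.101 × 10^-26 kg·m/s; new Δp'_min = 5.504 × 10^-27 kg·m/s; ratio Δp'_min/Δp_min = 1/2.

From the uncertainty principle ΔxΔp ≥ ℏ/2, the minimum momentum uncertainty is Δp_min = ℏ/(2Δx).

Original (Δx = 4.79 nm = 4.790e-09 m):
Δp_min = (1.055e-34 J·s)/(2 × 4.790e-09 m) = 1.101e-26 kg·m/s

When Δx → 2Δx:
Δp'_min = ℏ/(2 × 2Δx) = (1/2) × ℏ/(2Δx) = (1/2) × Δp_min
Δp'_min = 1/2 × 1.101e-26 kg·m/s = 5.504e-27 kg·m/s

Since Δp_min ∝ 1/Δx, when Δx is increased to 2 times its original value, Δp_min decreases to 1/2 of its original value.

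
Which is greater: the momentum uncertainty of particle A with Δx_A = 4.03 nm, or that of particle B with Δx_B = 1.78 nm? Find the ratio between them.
Particle B has the larger minimum momentum uncertainty, by a factor of 2.26.

For each particle, the minimum momentum uncertainty is Δp_min = ℏ/(2Δx):

Particle A: Δp_A = ℏ/(2×4.030e-09 m) = 1.308e-26 kg·m/s
Particle B: Δp_B = ℏ/(2×1.780e-09 m) = 2.962e-26 kg·m/s

Ratio: Δp_B/Δp_A = 2.26

Since Δp_min ∝ 1/Δx, the particle with smaller position uncertainty (B) has larger momentum uncertainty.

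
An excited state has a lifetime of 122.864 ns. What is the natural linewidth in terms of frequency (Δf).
647.687 kHz

Using the energy-time uncertainty principle and E = hf:
ΔEΔt ≥ ℏ/2
hΔf·Δt ≥ ℏ/2

The minimum frequency uncertainty is:
Δf = ℏ/(2hτ) = 1/(4πτ)
Δf = 1/(4π × 1.229e-07 s)
Δf = 6.477e+05 Hz = 647.687 kHz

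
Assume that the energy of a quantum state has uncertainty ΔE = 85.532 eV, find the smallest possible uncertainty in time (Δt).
3.848 as

Using the energy-time uncertainty principle:
ΔEΔt ≥ ℏ/2

The minimum uncertainty in time is:
Δt_min = ℏ/(2ΔE)
Δt_min = (1.055e-34 J·s) / (2 × 1.370e-17 J)
Δt_min = 3.848e-18 s = 3.848 as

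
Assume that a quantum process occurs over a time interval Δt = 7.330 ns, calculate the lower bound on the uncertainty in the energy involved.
44.898 neV

Using the energy-time uncertainty principle:
ΔEΔt ≥ ℏ/2

The minimum uncertainty in energy is:
ΔE_min = ℏ/(2Δt)
ΔE_min = (1.055e-34 J·s) / (2 × 7.330e-09 s)
ΔE_min = 7.194e-27 J = 44.898 neV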